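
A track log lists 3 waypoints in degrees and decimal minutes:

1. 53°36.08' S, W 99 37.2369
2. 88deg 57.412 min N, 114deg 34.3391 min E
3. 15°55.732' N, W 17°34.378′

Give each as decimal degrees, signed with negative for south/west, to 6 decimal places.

1. -53.601333, -99.620615
2. 88.956867, 114.572318
3. 15.928867, -17.572967

Point 1:
  Lat: 36.08′ = 0.601333°; total 53.6013333
  S → negative
  Longitude: 99 + 37.2369/60 = 99.6206150
  W ⇒ negate
Point 2:
  Latitude: 88 + 57.412/60 = 88.9568667
  N ⇒ keep positive
  Longitude: 114 + 34.3391/60 = 114.5723183
  E → positive
Point 3:
  Latitude: 15 + 55.732/60 = 15.9288667
  N ⇒ keep positive
  Longitude: 17 + 34.378/60 = 17.5729667
  hemisphere W, so the sign is −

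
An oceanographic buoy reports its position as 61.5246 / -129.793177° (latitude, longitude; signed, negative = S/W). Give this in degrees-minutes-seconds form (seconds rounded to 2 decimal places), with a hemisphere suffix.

61°31′28.56″ N, 129°47′35.44″ W

φ: 0.524600° → 31.47600′; 0.47600 × 60 = 28.5600″
Longitude is negative → W; |value| = 129.793177
λ: whole degrees 129; 47.59062′ → 47′ and 35.4372″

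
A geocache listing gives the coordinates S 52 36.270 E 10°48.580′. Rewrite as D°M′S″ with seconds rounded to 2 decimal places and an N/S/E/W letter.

52°36′16.20″ S, 10°48′34.80″ E

Lat: 36.27000′ → 36′ and 0.27000 × 60 = 16.2000″
λ: 48.58000′ → 48′ and 0.58000 × 60 = 34.8000″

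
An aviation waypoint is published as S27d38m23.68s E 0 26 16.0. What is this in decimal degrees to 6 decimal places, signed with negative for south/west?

-27.639911, 0.437778

Latitude: 27° + 38/60 + 23.68/3600 = 27 + 0.633333 + 0.006578 = 27.6399111
hemisphere S, so the sign is −
Lon: 26′ + 16″ = 26.26667′; 0 + 26.26667/60 = 0.4377778
E ⇒ keep positive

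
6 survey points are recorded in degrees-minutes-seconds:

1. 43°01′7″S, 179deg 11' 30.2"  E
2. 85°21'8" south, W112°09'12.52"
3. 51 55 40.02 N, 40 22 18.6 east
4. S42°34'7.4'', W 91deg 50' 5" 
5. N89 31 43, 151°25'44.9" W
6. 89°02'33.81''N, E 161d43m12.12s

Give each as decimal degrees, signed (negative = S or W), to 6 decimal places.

1. -43.018611, 179.191722
2. -85.352222, -112.153478
3. 51.927783, 40.371833
4. -42.568722, -91.834722
5. 89.528611, -151.429139
6. 89.042725, 161.720033

Point 1:
  Lat: 43 + 1/60 + 7/3600 = 43.0186111
  S ⇒ negate
  Longitude: 179 + 11/60 + 30.2/3600 = 179.1917222
  E ⇒ keep positive
Point 2:
  Latitude: 85 + 21/60 + 8/3600 = 85.3522222
  S → negative
  λ: 112 + 9/60 + 12.52/3600 = 112.1534778
  W ⇒ negate
Point 3:
  Latitude: 51 + 55/60 + 40.02/3600 = 51.9277833
  N ⇒ keep positive
  λ: 40° + 22/60 + 18.6/3600 = 40 + 0.366667 + 0.005167 = 40.3718333
  E → positive
Point 4:
  Lat: 42° + 34/60 + 7.4/3600 = 42 + 0.566667 + 0.002056 = 42.5687222
  hemisphere S, so the sign is −
  Lon: 50′ + 5″ = 50.08333′; 91 + 50.08333/60 = 91.8347222
  W → negative
Point 5:
  Latitude: 89° + 31/60 + 43/3600 = 89 + 0.516667 + 0.011944 = 89.5286111
  N → positive
  Lon: 25′ + 44.9″ = 25.74833′; 151 + 25.74833/60 = 151.4291389
  W ⇒ negate
Point 6:
  Lat: 89 + 2/60 + 33.81/3600 = 89.0427250
  N ⇒ keep positive
  λ: 43′ + 12.12″ = 43.20200′; 161 + 43.20200/60 = 161.7200333
  E → positive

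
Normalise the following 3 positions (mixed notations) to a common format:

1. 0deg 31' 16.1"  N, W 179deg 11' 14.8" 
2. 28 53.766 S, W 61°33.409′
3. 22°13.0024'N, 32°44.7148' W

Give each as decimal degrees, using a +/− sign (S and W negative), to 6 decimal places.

1. 0.521139, -179.187444
2. -28.896100, -61.556817
3. 22.216707, -32.745247

Point 1:
  φ: 0 + 31/60 + 16.1/3600 = 0.5211389
  N → positive
  Lon: 179 + 11/60 + 14.8/3600 = 179.1874444
  W → negative
Point 2:
  φ: 28 + 53.766/60 = 28.8961000
  S ⇒ negate
  Lon: 61 + 33.409/60 = 61.5568167
  W → negative
Point 3:
  Lat: 22 + 13.0024/60 = 22.2167067
  N ⇒ keep positive
  Lon: 44.7148′ = 0.745247°; total 32.7452467
  W → negative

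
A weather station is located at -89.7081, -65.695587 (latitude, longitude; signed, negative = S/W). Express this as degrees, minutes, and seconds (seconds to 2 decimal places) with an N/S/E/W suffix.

Latitude is negative → S; |value| = 89.708100
Lat: 0.708100° → 42.48600′; 0.48600 × 60 = 29.1600″
Longitude is negative → W; |value| = 65.695587
λ: 0.695587° → 41.73522′; 0.73522 × 60 = 44.1132″

89°42′29.16″ S, 65°41′44.11″ W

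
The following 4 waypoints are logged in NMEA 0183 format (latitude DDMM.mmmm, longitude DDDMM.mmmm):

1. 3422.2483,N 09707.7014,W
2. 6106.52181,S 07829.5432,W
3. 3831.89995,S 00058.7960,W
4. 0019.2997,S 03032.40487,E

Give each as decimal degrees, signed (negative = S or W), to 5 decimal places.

Point 1:
  φ: split at 2 digits → 34° and 22.2483′; 34 + 22.2483/60 = 34.370805
  N ⇒ keep positive
  Longitude: split at 3 digits → 097° and 7.7014′; 97 + 7.7014/60 = 97.128357
  hemisphere W, so the sign is −
Point 2:
  φ: split at 2 digits → 61° and 6.52181′; 61 + 6.52181/60 = 61.108697
  hemisphere S, so the sign is −
  λ: degrees = first 3 digits = 78, minutes = 29.5432; 78 + 29.5432/60 = 78.492387
  W ⇒ negate
Point 3:
  φ: split at 2 digits → 38° and 31.89995′; 38 + 31.89995/60 = 38.531666
  S ⇒ negate
  λ: split at 3 digits → 000° and 58.796′; 0 + 58.796/60 = 0.979933
  W → negative
Point 4:
  Lat: split at 2 digits → 00° and 19.2997′; 0 + 19.2997/60 = 0.321662
  S → negative
  Lon: split at 3 digits → 030° and 32.40487′; 30 + 32.40487/60 = 30.540081
  E → positive

1. 34.37081, -97.12836
2. -61.10870, -78.49239
3. -38.53167, -0.97993
4. -0.32166, 30.54008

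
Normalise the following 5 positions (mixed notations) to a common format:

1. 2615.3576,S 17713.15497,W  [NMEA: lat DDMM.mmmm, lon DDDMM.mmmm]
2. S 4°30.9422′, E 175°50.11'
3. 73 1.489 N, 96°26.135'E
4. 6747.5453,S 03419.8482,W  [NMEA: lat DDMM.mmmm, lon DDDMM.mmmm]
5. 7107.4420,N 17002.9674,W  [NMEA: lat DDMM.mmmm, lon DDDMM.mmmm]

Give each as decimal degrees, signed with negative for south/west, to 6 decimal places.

Point 1:
  Lat: degrees = first 2 digits = 26, minutes = 15.3576; 26 + 15.3576/60 = 26.2559600
  S → negative
  Lon: split at 3 digits → 177° and 13.15497′; 177 + 13.15497/60 = 177.2192495
  W ⇒ negate
Point 2:
  φ: 4 + 30.9422/60 = 4.5157033
  hemisphere S, so the sign is −
  λ: 50.11′ = 0.835167°; total 175.8351667
  E → positive
Point 3:
  φ: 73 + 1.489/60 = 73.0248167
  N ⇒ keep positive
  Longitude: 26.135′ = 0.435583°; total 96.4355833
  E ⇒ keep positive
Point 4:
  Latitude: split at 2 digits → 67° and 47.5453′; 67 + 47.5453/60 = 67.7924217
  S → negative
  Lon: degrees = first 3 digits = 34, minutes = 19.8482; 34 + 19.8482/60 = 34.3308033
  hemisphere W, so the sign is −
Point 5:
  φ: split at 2 digits → 71° and 7.442′; 71 + 7.442/60 = 71.1240333
  N ⇒ keep positive
  Lon: degrees = first 3 digits = 170, minutes = 2.9674; 170 + 2.9674/60 = 170.0494567
  hemisphere W, so the sign is −

1. -26.255960, -177.219250
2. -4.515703, 175.835167
3. 73.024817, 96.435583
4. -67.792422, -34.330803
5. 71.124033, -170.049457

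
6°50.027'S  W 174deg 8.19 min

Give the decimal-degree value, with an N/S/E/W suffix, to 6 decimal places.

φ: 6 + 50.027/60 = 6.8337833
λ: 174 + 8.19/60 = 174.1365000

6.833783° S, 174.136500° W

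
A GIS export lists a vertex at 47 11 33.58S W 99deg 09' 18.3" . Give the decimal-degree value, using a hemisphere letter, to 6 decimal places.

φ: 47 + 11/60 + 33.58/3600 = 47.1926611
Longitude: 9′ + 18.3″ = 9.30500′; 99 + 9.30500/60 = 99.1550833

47.192661° S, 99.155083° W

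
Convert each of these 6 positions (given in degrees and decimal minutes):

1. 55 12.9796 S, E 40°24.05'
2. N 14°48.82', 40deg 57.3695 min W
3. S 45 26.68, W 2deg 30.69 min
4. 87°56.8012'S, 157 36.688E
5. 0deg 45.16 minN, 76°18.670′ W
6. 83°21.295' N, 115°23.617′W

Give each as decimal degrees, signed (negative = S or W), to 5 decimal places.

Point 1:
  Lat: 12.9796′ = 0.216327°; total 55.216327
  hemisphere S, so the sign is −
  Longitude: 24.05′ = 0.400833°; total 40.400833
  E → positive
Point 2:
  Lat: 14 + 48.82/60 = 14.813667
  N → positive
  Lon: 57.3695′ = 0.956158°; total 40.956158
  W → negative
Point 3:
  Latitude: 45 + 26.68/60 = 45.444667
  S ⇒ negate
  Longitude: 30.69′ = 0.511500°; total 2.511500
  W ⇒ negate
Point 4:
  Lat: 87 + 56.8012/60 = 87.946687
  S ⇒ negate
  λ: 36.688′ = 0.611467°; total 157.611467
  E → positive
Point 5:
  φ: 45.16′ = 0.752667°; total 0.752667
  N ⇒ keep positive
  Lon: 76 + 18.67/60 = 76.311167
  W ⇒ negate
Point 6:
  Lat: 83 + 21.295/60 = 83.354917
  N → positive
  λ: 115 + 23.617/60 = 115.393617
  hemisphere W, so the sign is −

1. -55.21633, 40.40083
2. 14.81367, -40.95616
3. -45.44467, -2.51150
4. -87.94669, 157.61147
5. 0.75267, -76.31117
6. 83.35492, -115.39362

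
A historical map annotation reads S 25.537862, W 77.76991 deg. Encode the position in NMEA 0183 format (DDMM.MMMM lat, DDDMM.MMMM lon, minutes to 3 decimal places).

Lat: minutes = (25.537862 − 25) × 60 = 32.27172
Lon: 77° + 0.769910 × 60 = 77° 46.19460′

2532.272,S / 07746.195,W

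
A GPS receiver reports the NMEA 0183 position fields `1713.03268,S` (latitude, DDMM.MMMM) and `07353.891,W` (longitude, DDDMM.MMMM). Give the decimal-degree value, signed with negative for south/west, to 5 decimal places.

-17.21721, -73.89818

Lat: degrees = first 2 digits = 17, minutes = 13.03268; 17 + 13.03268/60 = 17.217211
S → negative
Longitude: degrees = first 3 digits = 73, minutes = 53.891; 73 + 53.891/60 = 73.898183
W ⇒ negate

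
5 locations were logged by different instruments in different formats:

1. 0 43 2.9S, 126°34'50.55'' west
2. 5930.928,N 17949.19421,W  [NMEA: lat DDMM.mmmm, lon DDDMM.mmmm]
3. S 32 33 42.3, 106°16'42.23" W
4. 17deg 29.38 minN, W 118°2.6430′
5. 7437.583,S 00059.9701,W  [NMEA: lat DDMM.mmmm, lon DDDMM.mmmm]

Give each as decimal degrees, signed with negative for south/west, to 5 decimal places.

1. -0.71747, -126.58071
2. 59.51547, -179.81990
3. -32.56175, -106.27840
4. 17.48967, -118.04405
5. -74.62638, -0.99950

Point 1:
  Latitude: 0° + 43/60 + 2.9/3600 = 0 + 0.716667 + 0.000806 = 0.717472
  hemisphere S, so the sign is −
  Longitude: 126 + 34/60 + 50.55/3600 = 126.580708
  W → negative
Point 2:
  φ: split at 2 digits → 59° and 30.928′; 59 + 30.928/60 = 59.515467
  N → positive
  Longitude: degrees = first 3 digits = 179, minutes = 49.19421; 179 + 49.19421/60 = 179.819904
  W ⇒ negate
Point 3:
  φ: 33′ + 42.3″ = 33.70500′; 32 + 33.70500/60 = 32.561750
  hemisphere S, so the sign is −
  Lon: 106 + 16/60 + 42.23/3600 = 106.278397
  W → negative
Point 4:
  Lat: 29.38′ = 0.489667°; total 17.489667
  N ⇒ keep positive
  Lon: 2.643′ = 0.044050°; total 118.044050
  hemisphere W, so the sign is −
Point 5:
  Lat: degrees = first 2 digits = 74, minutes = 37.583; 74 + 37.583/60 = 74.626383
  hemisphere S, so the sign is −
  λ: degrees = first 3 digits = 0, minutes = 59.9701; 0 + 59.9701/60 = 0.999502
  W ⇒ negate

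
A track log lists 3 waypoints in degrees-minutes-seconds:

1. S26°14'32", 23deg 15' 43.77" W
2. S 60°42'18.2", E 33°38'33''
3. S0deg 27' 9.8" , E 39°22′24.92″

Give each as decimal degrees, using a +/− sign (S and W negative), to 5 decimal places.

Point 1:
  Latitude: 26 + 14/60 + 32/3600 = 26.242222
  S → negative
  Longitude: 15′ + 43.77″ = 15.72950′; 23 + 15.72950/60 = 23.262158
  W ⇒ negate
Point 2:
  Latitude: 42′ + 18.2″ = 42.30333′; 60 + 42.30333/60 = 60.705056
  hemisphere S, so the sign is −
  Longitude: 33 + 38/60 + 33/3600 = 33.642500
  E ⇒ keep positive
Point 3:
  Latitude: 0 + 27/60 + 9.8/3600 = 0.452722
  S → negative
  Lon: 39 + 22/60 + 24.92/3600 = 39.373589
  E → positive

1. -26.24222, -23.26216
2. -60.70506, 33.64250
3. -0.45272, 39.37359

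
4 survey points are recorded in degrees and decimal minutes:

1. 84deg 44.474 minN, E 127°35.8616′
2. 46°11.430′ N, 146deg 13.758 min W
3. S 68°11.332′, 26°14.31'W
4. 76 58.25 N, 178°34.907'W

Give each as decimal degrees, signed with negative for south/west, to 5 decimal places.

Point 1:
  Latitude: 84 + 44.474/60 = 84.741233
  N ⇒ keep positive
  Longitude: 35.8616′ = 0.597693°; total 127.597693
  E → positive
Point 2:
  φ: 46 + 11.43/60 = 46.190500
  N ⇒ keep positive
  Longitude: 146 + 13.758/60 = 146.229300
  W → negative
Point 3:
  Lat: 68 + 11.332/60 = 68.188867
  S ⇒ negate
  Lon: 26 + 14.31/60 = 26.238500
  W ⇒ negate
Point 4:
  φ: 76 + 58.25/60 = 76.970833
  N → positive
  Longitude: 178 + 34.907/60 = 178.581783
  W ⇒ negate

1. 84.74123, 127.59769
2. 46.19050, -146.22930
3. -68.18887, -26.23850
4. 76.97083, -178.58178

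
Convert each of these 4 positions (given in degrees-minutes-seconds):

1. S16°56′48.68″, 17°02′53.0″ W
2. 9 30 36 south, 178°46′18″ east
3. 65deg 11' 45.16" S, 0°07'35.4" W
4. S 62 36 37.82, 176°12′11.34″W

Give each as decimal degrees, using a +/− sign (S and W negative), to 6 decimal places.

Point 1:
  Lat: 56′ + 48.68″ = 56.81133′; 16 + 56.81133/60 = 16.9468556
  S ⇒ negate
  λ: 2′ + 53″ = 2.88333′; 17 + 2.88333/60 = 17.0480556
  W → negative
Point 2:
  Latitude: 9° + 30/60 + 36/3600 = 9 + 0.500000 + 0.010000 = 9.5100000
  S ⇒ negate
  Longitude: 178° + 46/60 + 18/3600 = 178 + 0.766667 + 0.005000 = 178.7716667
  E ⇒ keep positive
Point 3:
  φ: 65 + 11/60 + 45.16/3600 = 65.1958778
  S → negative
  λ: 0 + 7/60 + 35.4/3600 = 0.1265000
  hemisphere W, so the sign is −
Point 4:
  Latitude: 62° + 36/60 + 37.82/3600 = 62 + 0.600000 + 0.010506 = 62.6105056
  hemisphere S, so the sign is −
  λ: 176° + 12/60 + 11.34/3600 = 176 + 0.200000 + 0.003150 = 176.2031500
  hemisphere W, so the sign is −

1. -16.946856, -17.048056
2. -9.510000, 178.771667
3. -65.195878, -0.126500
4. -62.610506, -176.203150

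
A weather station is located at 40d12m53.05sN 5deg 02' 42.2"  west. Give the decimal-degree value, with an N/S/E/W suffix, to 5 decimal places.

40.21474° N, 5.04506° W

Latitude: 40 + 12/60 + 53.05/3600 = 40.214736
λ: 5 + 2/60 + 42.2/3600 = 5.045056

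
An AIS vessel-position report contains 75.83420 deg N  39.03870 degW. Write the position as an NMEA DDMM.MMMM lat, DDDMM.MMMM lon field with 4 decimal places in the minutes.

7550.0520,N / 03902.3220,W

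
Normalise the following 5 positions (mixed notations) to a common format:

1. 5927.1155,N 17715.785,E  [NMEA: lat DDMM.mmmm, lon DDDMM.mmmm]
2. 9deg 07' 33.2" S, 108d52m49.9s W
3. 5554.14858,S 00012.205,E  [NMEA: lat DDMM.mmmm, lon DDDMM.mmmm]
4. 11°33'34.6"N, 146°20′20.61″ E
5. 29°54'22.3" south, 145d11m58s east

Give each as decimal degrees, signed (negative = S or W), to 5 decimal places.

1. 59.45193, 177.26308
2. -9.12589, -108.88053
3. -55.90248, 0.20342
4. 11.55961, 146.33906
5. -29.90619, 145.19944

Point 1:
  Lat: split at 2 digits → 59° and 27.1155′; 59 + 27.1155/60 = 59.451925
  N → positive
  Longitude: split at 3 digits → 177° and 15.785′; 177 + 15.785/60 = 177.263083
  E ⇒ keep positive
Point 2:
  Lat: 9° + 7/60 + 33.2/3600 = 9 + 0.116667 + 0.009222 = 9.125889
  S → negative
  λ: 108 + 52/60 + 49.9/3600 = 108.880528
  W → negative
Point 3:
  Latitude: split at 2 digits → 55° and 54.14858′; 55 + 54.14858/60 = 55.902476
  S → negative
  Lon: split at 3 digits → 000° and 12.205′; 0 + 12.205/60 = 0.203417
  E ⇒ keep positive
Point 4:
  Lat: 33′ + 34.6″ = 33.57667′; 11 + 33.57667/60 = 11.559611
  N ⇒ keep positive
  λ: 20′ + 20.61″ = 20.34350′; 146 + 20.34350/60 = 146.339058
  E → positive
Point 5:
  Latitude: 29 + 54/60 + 22.3/3600 = 29.906194
  hemisphere S, so the sign is −
  Lon: 145 + 11/60 + 58/3600 = 145.199444
  E ⇒ keep positive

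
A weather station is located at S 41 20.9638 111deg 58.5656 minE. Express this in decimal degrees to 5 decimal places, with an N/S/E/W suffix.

41.34940° S, 111.97609° E

φ: 41 + 20.9638/60 = 41.349397
λ: 111 + 58.5656/60 = 111.976093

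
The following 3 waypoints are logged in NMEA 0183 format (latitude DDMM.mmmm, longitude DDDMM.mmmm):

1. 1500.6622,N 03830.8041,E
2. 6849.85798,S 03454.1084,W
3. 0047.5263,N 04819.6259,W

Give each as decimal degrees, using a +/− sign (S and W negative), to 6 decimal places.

Point 1:
  Lat: split at 2 digits → 15° and 0.6622′; 15 + 0.6622/60 = 15.0110367
  N → positive
  Lon: split at 3 digits → 038° and 30.8041′; 38 + 30.8041/60 = 38.5134017
  E → positive
Point 2:
  Latitude: degrees = first 2 digits = 68, minutes = 49.85798; 68 + 49.85798/60 = 68.8309663
  S ⇒ negate
  Longitude: degrees = first 3 digits = 34, minutes = 54.1084; 34 + 54.1084/60 = 34.9018067
  hemisphere W, so the sign is −
Point 3:
  φ: degrees = first 2 digits = 0, minutes = 47.5263; 0 + 47.5263/60 = 0.7921050
  N ⇒ keep positive
  Lon: split at 3 digits → 048° and 19.6259′; 48 + 19.6259/60 = 48.3270983
  hemisphere W, so the sign is −

1. 15.011037, 38.513402
2. -68.830966, -34.901807
3. 0.792105, -48.327098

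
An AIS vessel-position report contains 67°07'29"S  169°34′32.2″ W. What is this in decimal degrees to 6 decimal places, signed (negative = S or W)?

φ: 7′ + 29″ = 7.48333′; 67 + 7.48333/60 = 67.1247222
S ⇒ negate
Lon: 169° + 34/60 + 32.2/3600 = 169 + 0.566667 + 0.008944 = 169.5756111
hemisphere W, so the sign is −

-67.124722, -169.575611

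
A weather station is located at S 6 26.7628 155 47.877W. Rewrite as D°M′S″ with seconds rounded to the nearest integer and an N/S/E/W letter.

φ: fractional minutes 0.76280 × 60 = 45.77″
λ: fractional minutes 0.87700 × 60 = 52.62″

6°26′46″ S, 155°47′53″ W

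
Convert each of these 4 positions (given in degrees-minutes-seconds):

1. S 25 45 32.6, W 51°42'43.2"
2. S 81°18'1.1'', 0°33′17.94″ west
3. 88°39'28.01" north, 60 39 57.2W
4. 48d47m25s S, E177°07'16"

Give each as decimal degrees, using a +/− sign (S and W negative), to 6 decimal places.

Point 1:
  Lat: 25 + 45/60 + 32.6/3600 = 25.7590556
  S → negative
  λ: 51 + 42/60 + 43.2/3600 = 51.7120000
  W ⇒ negate
Point 2:
  Latitude: 18′ + 1.1″ = 18.01833′; 81 + 18.01833/60 = 81.3003056
  hemisphere S, so the sign is −
  Lon: 0° + 33/60 + 17.94/3600 = 0 + 0.550000 + 0.004983 = 0.5549833
  W ⇒ negate
Point 3:
  φ: 39′ + 28.01″ = 39.46683′; 88 + 39.46683/60 = 88.6577806
  N ⇒ keep positive
  Longitude: 60 + 39/60 + 57.2/3600 = 60.6658889
  hemisphere W, so the sign is −
Point 4:
  φ: 47′ + 25″ = 47.41667′; 48 + 47.41667/60 = 48.7902778
  S ⇒ negate
  Longitude: 177 + 7/60 + 16/3600 = 177.1211111
  E → positive

1. -25.759056, -51.712000
2. -81.300306, -0.554983
3. 88.657781, -60.665889
4. -48.790278, 177.121111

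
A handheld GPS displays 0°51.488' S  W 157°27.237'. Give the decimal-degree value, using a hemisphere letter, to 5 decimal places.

0.85813° S, 157.45395° W

φ: 51.488′ = 0.858133°; total 0.858133
λ: 27.237′ = 0.453950°; total 157.453950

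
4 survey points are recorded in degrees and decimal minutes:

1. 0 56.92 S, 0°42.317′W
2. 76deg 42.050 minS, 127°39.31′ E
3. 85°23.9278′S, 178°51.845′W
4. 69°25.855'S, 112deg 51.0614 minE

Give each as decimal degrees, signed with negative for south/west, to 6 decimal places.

Point 1:
  φ: 56.92′ = 0.948667°; total 0.9486667
  hemisphere S, so the sign is −
  Longitude: 0 + 42.317/60 = 0.7052833
  W → negative
Point 2:
  Latitude: 42.05′ = 0.700833°; total 76.7008333
  hemisphere S, so the sign is −
  Longitude: 127 + 39.31/60 = 127.6551667
  E → positive
Point 3:
  φ: 85 + 23.9278/60 = 85.3987967
  hemisphere S, so the sign is −
  Lon: 178 + 51.845/60 = 178.8640833
  W → negative
Point 4:
  Latitude: 25.855′ = 0.430917°; total 69.4309167
  hemisphere S, so the sign is −
  λ: 51.0614′ = 0.851023°; total 112.8510233
  E → positive

1. -0.948667, -0.705283
2. -76.700833, 127.655167
3. -85.398797, -178.864083
4. -69.430917, 112.851023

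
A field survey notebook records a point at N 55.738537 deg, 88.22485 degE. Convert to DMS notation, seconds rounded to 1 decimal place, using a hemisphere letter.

55°44′18.7″ N, 88°13′29.5″ E

Latitude: 0.738537° → 44.31222′; 0.31222 × 60 = 18.733″
Lon: 0.224850° → 13.49100′; 0.49100 × 60 = 29.460″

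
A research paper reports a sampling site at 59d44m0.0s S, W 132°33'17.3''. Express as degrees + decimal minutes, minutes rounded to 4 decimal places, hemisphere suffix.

59° 44.0000′ S, 132° 33.2883′ W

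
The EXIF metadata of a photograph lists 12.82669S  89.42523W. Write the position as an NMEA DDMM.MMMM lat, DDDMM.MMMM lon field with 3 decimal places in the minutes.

1249.601,S / 08925.514,W

φ: fractional part 0.826690 → 49.60140 minutes
Lon: fractional part 0.425230 → 25.51380 minutes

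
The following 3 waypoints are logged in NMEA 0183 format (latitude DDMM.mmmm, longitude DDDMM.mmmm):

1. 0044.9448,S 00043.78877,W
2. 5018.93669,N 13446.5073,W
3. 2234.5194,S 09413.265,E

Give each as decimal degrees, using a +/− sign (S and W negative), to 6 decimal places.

Point 1:
  Latitude: degrees = first 2 digits = 0, minutes = 44.9448; 0 + 44.9448/60 = 0.7490800
  S ⇒ negate
  Lon: degrees = first 3 digits = 0, minutes = 43.78877; 0 + 43.78877/60 = 0.7298128
  hemisphere W, so the sign is −
Point 2:
  φ: degrees = first 2 digits = 50, minutes = 18.93669; 50 + 18.93669/60 = 50.3156115
  N ⇒ keep positive
  Longitude: degrees = first 3 digits = 134, minutes = 46.5073; 134 + 46.5073/60 = 134.7751217
  W → negative
Point 3:
  φ: split at 2 digits → 22° and 34.5194′; 22 + 34.5194/60 = 22.5753233
  hemisphere S, so the sign is −
  Lon: degrees = first 3 digits = 94, minutes = 13.265; 94 + 13.265/60 = 94.2210833
  E → positive

1. -0.749080, -0.729813
2. 50.315612, -134.775122
3. -22.575323, 94.221083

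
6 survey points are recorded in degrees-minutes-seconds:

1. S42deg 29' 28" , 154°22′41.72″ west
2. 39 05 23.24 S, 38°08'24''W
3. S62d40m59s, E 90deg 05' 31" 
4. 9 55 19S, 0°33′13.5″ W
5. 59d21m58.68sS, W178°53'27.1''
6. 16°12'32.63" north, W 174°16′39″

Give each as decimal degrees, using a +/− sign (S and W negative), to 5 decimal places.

1. -42.49111, -154.37826
2. -39.08979, -38.14000
3. -62.68306, 90.09194
4. -9.92194, -0.55375
5. -59.36630, -178.89086
6. 16.20906, -174.27750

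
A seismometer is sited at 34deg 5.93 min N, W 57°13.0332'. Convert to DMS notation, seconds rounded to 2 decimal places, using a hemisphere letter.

φ: fractional minutes 0.93000 × 60 = 55.8000″
λ: 13.03320′ → 13′ and 0.03320 × 60 = 1.9920″

34°05′55.80″ N, 57°13′1.99″ W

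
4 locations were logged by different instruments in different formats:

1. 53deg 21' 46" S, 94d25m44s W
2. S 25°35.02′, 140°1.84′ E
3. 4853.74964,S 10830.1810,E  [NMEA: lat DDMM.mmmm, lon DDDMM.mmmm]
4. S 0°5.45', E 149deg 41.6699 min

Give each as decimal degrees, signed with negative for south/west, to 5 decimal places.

1. -53.36278, -94.42889
2. -25.58367, 140.03067
3. -48.89583, 108.50302
4. -0.09083, 149.69450

Point 1:
  Latitude: 21′ + 46″ = 21.76667′; 53 + 21.76667/60 = 53.362778
  S → negative
  Longitude: 94° + 25/60 + 44/3600 = 94 + 0.416667 + 0.012222 = 94.428889
  hemisphere W, so the sign is −
Point 2:
  Latitude: 35.02′ = 0.583667°; total 25.583667
  S ⇒ negate
  Longitude: 140 + 1.84/60 = 140.030667
  E ⇒ keep positive
Point 3:
  φ: degrees = first 2 digits = 48, minutes = 53.74964; 48 + 53.74964/60 = 48.895827
  hemisphere S, so the sign is −
  Longitude: split at 3 digits → 108° and 30.181′; 108 + 30.181/60 = 108.503017
  E ⇒ keep positive
Point 4:
  Latitude: 0 + 5.45/60 = 0.090833
  S ⇒ negate
  Longitude: 41.6699′ = 0.694498°; total 149.694498
  E ⇒ keep positive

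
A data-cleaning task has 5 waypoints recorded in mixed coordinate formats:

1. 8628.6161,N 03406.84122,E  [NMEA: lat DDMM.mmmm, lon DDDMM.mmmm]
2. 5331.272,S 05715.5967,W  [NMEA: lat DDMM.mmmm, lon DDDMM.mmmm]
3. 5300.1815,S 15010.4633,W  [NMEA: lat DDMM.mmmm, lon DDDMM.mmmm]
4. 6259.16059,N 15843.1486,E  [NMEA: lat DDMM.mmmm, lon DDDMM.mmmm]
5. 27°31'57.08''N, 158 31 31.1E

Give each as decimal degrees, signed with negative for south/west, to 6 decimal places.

1. 86.476935, 34.114020
2. -53.521200, -57.259945
3. -53.003025, -150.174388
4. 62.986010, 158.719143
5. 27.532522, 158.525306

Point 1:
  Latitude: degrees = first 2 digits = 86, minutes = 28.6161; 86 + 28.6161/60 = 86.4769350
  N → positive
  Lon: split at 3 digits → 034° and 6.84122′; 34 + 6.84122/60 = 34.1140203
  E → positive
Point 2:
  Lat: degrees = first 2 digits = 53, minutes = 31.272; 53 + 31.272/60 = 53.5212000
  hemisphere S, so the sign is −
  Lon: split at 3 digits → 057° and 15.5967′; 57 + 15.5967/60 = 57.2599450
  W ⇒ negate
Point 3:
  Latitude: split at 2 digits → 53° and 0.1815′; 53 + 0.1815/60 = 53.0030250
  hemisphere S, so the sign is −
  Lon: degrees = first 3 digits = 150, minutes = 10.4633; 150 + 10.4633/60 = 150.1743883
  W ⇒ negate
Point 4:
  Lat: split at 2 digits → 62° and 59.16059′; 62 + 59.16059/60 = 62.9860098
  N ⇒ keep positive
  Lon: degrees = first 3 digits = 158, minutes = 43.1486; 158 + 43.1486/60 = 158.7191433
  E ⇒ keep positive
Point 5:
  Lat: 31′ + 57.08″ = 31.95133′; 27 + 31.95133/60 = 27.5325222
  N → positive
  Lon: 31′ + 31.1″ = 31.51833′; 158 + 31.51833/60 = 158.5253056
  E ⇒ keep positive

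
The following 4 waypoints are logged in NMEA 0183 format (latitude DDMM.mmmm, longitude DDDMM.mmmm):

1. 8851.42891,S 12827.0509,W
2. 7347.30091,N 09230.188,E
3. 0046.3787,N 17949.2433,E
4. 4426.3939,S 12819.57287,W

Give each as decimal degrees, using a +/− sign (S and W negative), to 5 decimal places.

1. -88.85715, -128.45085
2. 73.78835, 92.50313
3. 0.77298, 179.82072
4. -44.43990, -128.32621

Point 1:
  Latitude: split at 2 digits → 88° and 51.42891′; 88 + 51.42891/60 = 88.857149
  S ⇒ negate
  Lon: degrees = first 3 digits = 128, minutes = 27.0509; 128 + 27.0509/60 = 128.450848
  W → negative
Point 2:
  φ: degrees = first 2 digits = 73, minutes = 47.30091; 73 + 47.30091/60 = 73.788349
  N ⇒ keep positive
  Lon: degrees = first 3 digits = 92, minutes = 30.188; 92 + 30.188/60 = 92.503133
  E → positive
Point 3:
  Latitude: split at 2 digits → 00° and 46.3787′; 0 + 46.3787/60 = 0.772978
  N ⇒ keep positive
  Lon: degrees = first 3 digits = 179, minutes = 49.2433; 179 + 49.2433/60 = 179.820722
  E → positive
Point 4:
  φ: split at 2 digits → 44° and 26.3939′; 44 + 26.3939/60 = 44.439898
  hemisphere S, so the sign is −
  Longitude: split at 3 digits → 128° and 19.57287′; 128 + 19.57287/60 = 128.326215
  hemisphere W, so the sign is −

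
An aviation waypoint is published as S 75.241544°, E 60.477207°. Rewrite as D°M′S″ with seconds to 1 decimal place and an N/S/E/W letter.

75°14′29.6″ S, 60°28′37.9″ E

φ: whole degrees 75; 14.49264′ → 14′ and 29.558″
Longitude: 0.477207 × 60 = 28.63242′ → 28′, remainder × 60 = 37.945″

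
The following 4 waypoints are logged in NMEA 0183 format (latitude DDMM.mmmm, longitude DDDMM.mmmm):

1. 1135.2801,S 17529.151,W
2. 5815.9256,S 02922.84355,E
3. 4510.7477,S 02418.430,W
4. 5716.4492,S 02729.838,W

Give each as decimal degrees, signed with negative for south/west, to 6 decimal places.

1. -11.588002, -175.485850
2. -58.265427, 29.380726
3. -45.179128, -24.307167
4. -57.274153, -27.497300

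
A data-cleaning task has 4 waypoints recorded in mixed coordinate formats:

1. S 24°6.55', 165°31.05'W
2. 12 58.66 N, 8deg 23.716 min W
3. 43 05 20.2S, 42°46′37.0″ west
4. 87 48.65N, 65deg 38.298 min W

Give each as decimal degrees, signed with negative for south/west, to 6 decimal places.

1. -24.109167, -165.517500
2. 12.977667, -8.395267
3. -43.088944, -42.776944
4. 87.810833, -65.638300

Point 1:
  Latitude: 24 + 6.55/60 = 24.1091667
  S → negative
  Longitude: 31.05′ = 0.517500°; total 165.5175000
  W → negative
Point 2:
  Latitude: 12 + 58.66/60 = 12.9776667
  N ⇒ keep positive
  Longitude: 23.716′ = 0.395267°; total 8.3952667
  hemisphere W, so the sign is −
Point 3:
  Latitude: 5′ + 20.2″ = 5.33667′; 43 + 5.33667/60 = 43.0889444
  hemisphere S, so the sign is −
  λ: 42° + 46/60 + 37/3600 = 42 + 0.766667 + 0.010278 = 42.7769444
  W → negative
Point 4:
  Lat: 87 + 48.65/60 = 87.8108333
  N → positive
  λ: 38.298′ = 0.638300°; total 65.6383000
  W ⇒ negate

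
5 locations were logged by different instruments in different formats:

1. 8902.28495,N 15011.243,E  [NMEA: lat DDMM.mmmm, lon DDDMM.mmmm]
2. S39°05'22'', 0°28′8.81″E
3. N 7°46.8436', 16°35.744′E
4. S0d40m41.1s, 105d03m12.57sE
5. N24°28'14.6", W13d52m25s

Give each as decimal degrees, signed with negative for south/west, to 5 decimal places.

Point 1:
  φ: split at 2 digits → 89° and 2.28495′; 89 + 2.28495/60 = 89.038083
  N ⇒ keep positive
  Lon: split at 3 digits → 150° and 11.243′; 150 + 11.243/60 = 150.187383
  E → positive
Point 2:
  Lat: 5′ + 22″ = 5.36667′; 39 + 5.36667/60 = 39.089444
  S → negative
  Lon: 0° + 28/60 + 8.81/3600 = 0 + 0.466667 + 0.002447 = 0.469114
  E ⇒ keep positive
Point 3:
  Latitude: 7 + 46.8436/60 = 7.780727
  N ⇒ keep positive
  Longitude: 16 + 35.744/60 = 16.595733
  E → positive
Point 4:
  Latitude: 0° + 40/60 + 41.1/3600 = 0 + 0.666667 + 0.011417 = 0.678083
  hemisphere S, so the sign is −
  λ: 105° + 3/60 + 12.57/3600 = 105 + 0.050000 + 0.003492 = 105.053492
  E → positive
Point 5:
  φ: 24 + 28/60 + 14.6/3600 = 24.470722
  N → positive
  λ: 52′ + 25″ = 52.41667′; 13 + 52.41667/60 = 13.873611
  hemisphere W, so the sign is −

1. 89.03808, 150.18738
2. -39.08944, 0.46911
3. 7.78073, 16.59573
4. -0.67808, 105.05349
5. 24.47072, -13.87361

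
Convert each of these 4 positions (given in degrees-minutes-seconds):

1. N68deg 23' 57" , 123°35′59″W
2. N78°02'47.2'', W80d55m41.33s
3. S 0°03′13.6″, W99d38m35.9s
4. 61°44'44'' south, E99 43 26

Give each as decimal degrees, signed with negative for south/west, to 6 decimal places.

Point 1:
  φ: 68° + 23/60 + 57/3600 = 68 + 0.383333 + 0.015833 = 68.3991667
  N → positive
  Longitude: 35′ + 59″ = 35.98333′; 123 + 35.98333/60 = 123.5997222
  W ⇒ negate
Point 2:
  Lat: 2′ + 47.2″ = 2.78667′; 78 + 2.78667/60 = 78.0464444
  N ⇒ keep positive
  Lon: 80° + 55/60 + 41.33/3600 = 80 + 0.916667 + 0.011481 = 80.9281472
  hemisphere W, so the sign is −
Point 3:
  Latitude: 0° + 3/60 + 13.6/3600 = 0 + 0.050000 + 0.003778 = 0.0537778
  S → negative
  λ: 99 + 38/60 + 35.9/3600 = 99.6433056
  W ⇒ negate
Point 4:
  Latitude: 61 + 44/60 + 44/3600 = 61.7455556
  hemisphere S, so the sign is −
  λ: 99 + 43/60 + 26/3600 = 99.7238889
  E → positive

1. 68.399167, -123.599722
2. 78.046444, -80.928147
3. -0.053778, -99.643306
4. -61.745556, 99.723889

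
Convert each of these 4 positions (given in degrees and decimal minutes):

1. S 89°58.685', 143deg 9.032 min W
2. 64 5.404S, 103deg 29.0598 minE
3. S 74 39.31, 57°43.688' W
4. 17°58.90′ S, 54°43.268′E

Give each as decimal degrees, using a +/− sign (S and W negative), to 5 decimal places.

1. -89.97808, -143.15053
2. -64.09007, 103.48433
3. -74.65517, -57.72813
4. -17.98167, 54.72113

Point 1:
  Lat: 89 + 58.685/60 = 89.978083
  S → negative
  λ: 143 + 9.032/60 = 143.150533
  W ⇒ negate
Point 2:
  φ: 5.404′ = 0.090067°; total 64.090067
  S → negative
  Lon: 103 + 29.0598/60 = 103.484330
  E → positive
Point 3:
  Lat: 39.31′ = 0.655167°; total 74.655167
  hemisphere S, so the sign is −
  Longitude: 43.688′ = 0.728133°; total 57.728133
  hemisphere W, so the sign is −
Point 4:
  φ: 58.9′ = 0.981667°; total 17.981667
  S ⇒ negate
  Longitude: 43.268′ = 0.721133°; total 54.721133
  E ⇒ keep positive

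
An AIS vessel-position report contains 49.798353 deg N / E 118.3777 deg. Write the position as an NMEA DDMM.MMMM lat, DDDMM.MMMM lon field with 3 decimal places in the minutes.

4947.901,N / 11822.662,E

φ: fractional part 0.798353 → 47.90118 minutes
Longitude: fractional part 0.377700 → 22.66200 minutes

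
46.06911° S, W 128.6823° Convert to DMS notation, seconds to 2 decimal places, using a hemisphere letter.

Latitude: 0.069110 × 60 = 4.14660′ → 4′, remainder × 60 = 8.7960″
λ: whole degrees 128; 40.93800′ → 40′ and 56.2800″

46°04′8.80″ S, 128°40′56.28″ W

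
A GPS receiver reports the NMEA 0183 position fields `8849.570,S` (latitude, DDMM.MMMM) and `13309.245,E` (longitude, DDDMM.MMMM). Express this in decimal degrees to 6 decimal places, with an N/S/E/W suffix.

88.826167° S, 133.154083° E

φ: degrees = first 2 digits = 88, minutes = 49.57; 88 + 49.57/60 = 88.8261667
λ: degrees = first 3 digits = 133, minutes = 9.245; 133 + 9.245/60 = 133.1540833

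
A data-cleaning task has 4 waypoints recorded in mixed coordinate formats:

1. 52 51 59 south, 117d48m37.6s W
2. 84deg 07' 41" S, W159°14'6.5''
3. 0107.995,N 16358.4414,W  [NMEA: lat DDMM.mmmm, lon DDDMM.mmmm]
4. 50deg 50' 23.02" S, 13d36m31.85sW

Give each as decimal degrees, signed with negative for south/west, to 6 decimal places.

1. -52.866389, -117.810444
2. -84.128056, -159.235139
3. 1.133250, -163.974023
4. -50.839728, -13.608847

Point 1:
  Lat: 52 + 51/60 + 59/3600 = 52.8663889
  S ⇒ negate
  λ: 48′ + 37.6″ = 48.62667′; 117 + 48.62667/60 = 117.8104444
  hemisphere W, so the sign is −
Point 2:
  Latitude: 84 + 7/60 + 41/3600 = 84.1280556
  S → negative
  Longitude: 14′ + 6.5″ = 14.10833′; 159 + 14.10833/60 = 159.2351389
  W → negative
Point 3:
  Lat: degrees = first 2 digits = 1, minutes = 7.995; 1 + 7.995/60 = 1.1332500
  N → positive
  λ: split at 3 digits → 163° and 58.4414′; 163 + 58.4414/60 = 163.9740233
  W ⇒ negate
Point 4:
  Lat: 50° + 50/60 + 23.02/3600 = 50 + 0.833333 + 0.006394 = 50.8397278
  S ⇒ negate
  Longitude: 13 + 36/60 + 31.85/3600 = 13.6088472
  hemisphere W, so the sign is −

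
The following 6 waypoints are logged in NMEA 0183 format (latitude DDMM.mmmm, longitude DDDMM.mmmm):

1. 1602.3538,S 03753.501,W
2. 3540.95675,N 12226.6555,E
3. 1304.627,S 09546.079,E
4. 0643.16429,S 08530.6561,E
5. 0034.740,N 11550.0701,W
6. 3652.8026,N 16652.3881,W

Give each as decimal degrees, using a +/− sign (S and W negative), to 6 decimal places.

1. -16.039230, -37.891683
2. 35.682613, 122.444258
3. -13.077117, 95.767983
4. -6.719405, 85.510935
5. 0.579000, -115.834502
6. 36.880043, -166.873135

Point 1:
  Lat: split at 2 digits → 16° and 2.3538′; 16 + 2.3538/60 = 16.0392300
  hemisphere S, so the sign is −
  Longitude: degrees = first 3 digits = 37, minutes = 53.501; 37 + 53.501/60 = 37.8916833
  W → negative
Point 2:
  Lat: degrees = first 2 digits = 35, minutes = 40.95675; 35 + 40.95675/60 = 35.6826125
  N ⇒ keep positive
  Longitude: degrees = first 3 digits = 122, minutes = 26.6555; 122 + 26.6555/60 = 122.4442583
  E ⇒ keep positive
Point 3:
  Latitude: split at 2 digits → 13° and 4.627′; 13 + 4.627/60 = 13.0771167
  S → negative
  Lon: degrees = first 3 digits = 95, minutes = 46.079; 95 + 46.079/60 = 95.7679833
  E ⇒ keep positive
Point 4:
  Latitude: split at 2 digits → 06° and 43.16429′; 6 + 43.16429/60 = 6.7194048
  hemisphere S, so the sign is −
  λ: degrees = first 3 digits = 85, minutes = 30.6561; 85 + 30.6561/60 = 85.5109350
  E ⇒ keep positive
Point 5:
  Lat: degrees = first 2 digits = 0, minutes = 34.74; 0 + 34.74/60 = 0.5790000
  N → positive
  Lon: split at 3 digits → 115° and 50.0701′; 115 + 50.0701/60 = 115.8345017
  W ⇒ negate
Point 6:
  Lat: split at 2 digits → 36° and 52.8026′; 36 + 52.8026/60 = 36.8800433
  N ⇒ keep positive
  λ: degrees = first 3 digits = 166, minutes = 52.3881; 166 + 52.3881/60 = 166.8731350
  hemisphere W, so the sign is −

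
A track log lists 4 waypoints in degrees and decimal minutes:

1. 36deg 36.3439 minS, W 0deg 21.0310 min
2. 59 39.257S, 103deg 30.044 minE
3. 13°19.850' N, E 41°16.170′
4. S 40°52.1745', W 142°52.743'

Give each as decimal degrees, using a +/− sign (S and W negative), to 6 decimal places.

Point 1:
  Lat: 36 + 36.3439/60 = 36.6057317
  hemisphere S, so the sign is −
  λ: 0 + 21.031/60 = 0.3505167
  W ⇒ negate
Point 2:
  φ: 59 + 39.257/60 = 59.6542833
  S → negative
  Longitude: 30.044′ = 0.500733°; total 103.5007333
  E ⇒ keep positive
Point 3:
  Lat: 13 + 19.85/60 = 13.3308333
  N → positive
  Lon: 16.17′ = 0.269500°; total 41.2695000
  E → positive
Point 4:
  Latitude: 52.1745′ = 0.869575°; total 40.8695750
  S → negative
  Lon: 142 + 52.743/60 = 142.8790500
  hemisphere W, so the sign is −

1. -36.605732, -0.350517
2. -59.654283, 103.500733
3. 13.330833, 41.269500
4. -40.869575, -142.879050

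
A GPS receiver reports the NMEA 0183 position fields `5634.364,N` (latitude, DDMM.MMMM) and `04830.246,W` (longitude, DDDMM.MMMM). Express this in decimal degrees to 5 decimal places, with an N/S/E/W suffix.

56.57273° N, 48.50410° W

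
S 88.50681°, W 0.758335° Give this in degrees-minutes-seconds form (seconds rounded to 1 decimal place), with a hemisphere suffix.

88°30′24.5″ S, 0°45′30.0″ W

Latitude: whole degrees 88; 30.40860′ → 30′ and 24.516″
Lon: whole degrees 0; 45.50010′ → 45′ and 30.006″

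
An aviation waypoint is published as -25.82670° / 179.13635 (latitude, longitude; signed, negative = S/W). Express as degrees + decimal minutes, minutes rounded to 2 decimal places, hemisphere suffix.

25° 49.60′ S, 179° 8.18′ E

Latitude is negative → S; |value| = 25.826700
Lat: 25° + 0.826700 × 60 = 25° 49.6020′
Lon: 179° + 0.136350 × 60 = 179° 8.1810′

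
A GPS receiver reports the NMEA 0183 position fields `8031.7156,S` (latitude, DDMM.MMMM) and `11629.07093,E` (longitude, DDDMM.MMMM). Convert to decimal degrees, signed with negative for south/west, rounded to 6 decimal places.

-80.528593, 116.484516

Latitude: degrees = first 2 digits = 80, minutes = 31.7156; 80 + 31.7156/60 = 80.5285933
S ⇒ negate
λ: split at 3 digits → 116° and 29.07093′; 116 + 29.07093/60 = 116.4845155
E ⇒ keep positive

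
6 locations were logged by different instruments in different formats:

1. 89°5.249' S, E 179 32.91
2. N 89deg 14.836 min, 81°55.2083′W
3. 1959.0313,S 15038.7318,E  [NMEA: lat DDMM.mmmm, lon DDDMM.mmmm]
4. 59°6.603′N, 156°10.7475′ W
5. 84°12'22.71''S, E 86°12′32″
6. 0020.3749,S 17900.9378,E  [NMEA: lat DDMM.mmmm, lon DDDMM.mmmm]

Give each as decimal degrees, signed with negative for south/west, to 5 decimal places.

Point 1:
  Latitude: 5.249′ = 0.087483°; total 89.087483
  S ⇒ negate
  Lon: 179 + 32.91/60 = 179.548500
  E ⇒ keep positive
Point 2:
  Lat: 89 + 14.836/60 = 89.247267
  N ⇒ keep positive
  Longitude: 55.2083′ = 0.920138°; total 81.920138
  W → negative
Point 3:
  φ: split at 2 digits → 19° and 59.0313′; 19 + 59.0313/60 = 19.983855
  hemisphere S, so the sign is −
  Lon: degrees = first 3 digits = 150, minutes = 38.7318; 150 + 38.7318/60 = 150.645530
  E → positive
Point 4:
  Lat: 6.603′ = 0.110050°; total 59.110050
  N ⇒ keep positive
  Lon: 156 + 10.7475/60 = 156.179125
  W ⇒ negate
Point 5:
  Lat: 84° + 12/60 + 22.71/3600 = 84 + 0.200000 + 0.006308 = 84.206308
  S → negative
  Lon: 86° + 12/60 + 32/3600 = 86 + 0.200000 + 0.008889 = 86.208889
  E ⇒ keep positive
Point 6:
  φ: degrees = first 2 digits = 0, minutes = 20.3749; 0 + 20.3749/60 = 0.339582
  S ⇒ negate
  Lon: degrees = first 3 digits = 179, minutes = 0.9378; 179 + 0.9378/60 = 179.015630
  E → positive

1. -89.08748, 179.54850
2. 89.24727, -81.92014
3. -19.98386, 150.64553
4. 59.11005, -156.17913
5. -84.20631, 86.20889
6. -0.33958, 179.01563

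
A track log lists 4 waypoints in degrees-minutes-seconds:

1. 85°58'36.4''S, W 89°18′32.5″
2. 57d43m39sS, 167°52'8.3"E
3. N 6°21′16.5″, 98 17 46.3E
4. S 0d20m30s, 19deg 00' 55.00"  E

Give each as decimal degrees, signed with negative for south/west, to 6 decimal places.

1. -85.976778, -89.309028
2. -57.727500, 167.868972
3. 6.354583, 98.296194
4. -0.341667, 19.015278

Point 1:
  Lat: 85° + 58/60 + 36.4/3600 = 85 + 0.966667 + 0.010111 = 85.9767778
  S ⇒ negate
  Lon: 89° + 18/60 + 32.5/3600 = 89 + 0.300000 + 0.009028 = 89.3090278
  hemisphere W, so the sign is −
Point 2:
  Latitude: 57° + 43/60 + 39/3600 = 57 + 0.716667 + 0.010833 = 57.7275000
  S → negative
  Lon: 167 + 52/60 + 8.3/3600 = 167.8689722
  E → positive
Point 3:
  Latitude: 6 + 21/60 + 16.5/3600 = 6.3545833
  N → positive
  Lon: 98° + 17/60 + 46.3/3600 = 98 + 0.283333 + 0.012861 = 98.2961944
  E → positive
Point 4:
  φ: 0 + 20/60 + 30/3600 = 0.3416667
  S ⇒ negate
  Lon: 0′ + 55″ = 0.91667′; 19 + 0.91667/60 = 19.0152778
  E ⇒ keep positive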